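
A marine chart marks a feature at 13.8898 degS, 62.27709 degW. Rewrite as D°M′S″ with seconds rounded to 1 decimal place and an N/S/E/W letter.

Latitude: 0.889800 × 60 = 53.38800′ → 53′, remainder × 60 = 23.280″
Lon: 0.277090 × 60 = 16.62540′ → 16′, remainder × 60 = 37.524″

13°53′23.3″ S, 62°16′37.5″ W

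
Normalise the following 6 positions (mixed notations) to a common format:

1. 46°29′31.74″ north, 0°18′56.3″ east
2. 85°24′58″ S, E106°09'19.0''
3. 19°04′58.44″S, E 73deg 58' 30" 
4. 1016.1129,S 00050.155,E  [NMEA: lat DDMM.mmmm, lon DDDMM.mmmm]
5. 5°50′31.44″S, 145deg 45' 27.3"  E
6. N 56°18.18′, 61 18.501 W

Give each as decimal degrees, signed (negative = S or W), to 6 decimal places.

1. 46.492150, 0.315639
2. -85.416111, 106.155278
3. -19.082900, 73.975000
4. -10.268548, 0.835917
5. -5.842067, 145.757583
6. 56.303000, -61.308350

Point 1:
  φ: 46° + 29/60 + 31.74/3600 = 46 + 0.483333 + 0.008817 = 46.4921500
  N → positive
  Longitude: 18′ + 56.3″ = 18.93833′; 0 + 18.93833/60 = 0.3156389
  E → positive
Point 2:
  φ: 24′ + 58″ = 24.96667′; 85 + 24.96667/60 = 85.4161111
  hemisphere S, so the sign is −
  Lon: 9′ + 19″ = 9.31667′; 106 + 9.31667/60 = 106.1552778
  E → positive
Point 3:
  Latitude: 4′ + 58.44″ = 4.97400′; 19 + 4.97400/60 = 19.0829000
  S → negative
  Longitude: 58′ + 30″ = 58.50000′; 73 + 58.50000/60 = 73.9750000
  E ⇒ keep positive
Point 4:
  Latitude: degrees = first 2 digits = 10, minutes = 16.1129; 10 + 16.1129/60 = 10.2685483
  S → negative
  Longitude: degrees = first 3 digits = 0, minutes = 50.155; 0 + 50.155/60 = 0.8359167
  E ⇒ keep positive
Point 5:
  Latitude: 50′ + 31.44″ = 50.52400′; 5 + 50.52400/60 = 5.8420667
  S → negative
  Longitude: 145 + 45/60 + 27.3/3600 = 145.7575833
  E → positive
Point 6:
  φ: 18.18′ = 0.303000°; total 56.3030000
  N → positive
  λ: 61 + 18.501/60 = 61.3083500
  hemisphere W, so the sign is −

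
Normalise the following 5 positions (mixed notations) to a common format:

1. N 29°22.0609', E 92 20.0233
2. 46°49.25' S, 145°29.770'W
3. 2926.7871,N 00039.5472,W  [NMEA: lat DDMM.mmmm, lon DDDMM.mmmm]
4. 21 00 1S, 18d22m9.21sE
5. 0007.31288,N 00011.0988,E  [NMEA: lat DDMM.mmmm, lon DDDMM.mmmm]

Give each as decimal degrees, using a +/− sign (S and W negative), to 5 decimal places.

1. 29.36768, 92.33372
2. -46.82083, -145.49617
3. 29.44645, -0.65912
4. -21.00028, 18.36923
5. 0.12188, 0.18498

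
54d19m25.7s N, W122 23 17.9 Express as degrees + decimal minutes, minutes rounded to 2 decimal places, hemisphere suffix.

φ: seconds/60 = 0.42833; minutes = 19 + 0.42833 = 19.4283
Longitude: seconds/60 = 0.29833; minutes = 23 + 0.29833 = 23.2983

54° 19.43′ N, 122° 23.30′ W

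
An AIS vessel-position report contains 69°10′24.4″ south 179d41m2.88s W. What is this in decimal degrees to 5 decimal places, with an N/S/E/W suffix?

69.17344° S, 179.68413° W

Lat: 69° + 10/60 + 24.4/3600 = 69 + 0.166667 + 0.006778 = 69.173444
Lon: 179 + 41/60 + 2.88/3600 = 179.684133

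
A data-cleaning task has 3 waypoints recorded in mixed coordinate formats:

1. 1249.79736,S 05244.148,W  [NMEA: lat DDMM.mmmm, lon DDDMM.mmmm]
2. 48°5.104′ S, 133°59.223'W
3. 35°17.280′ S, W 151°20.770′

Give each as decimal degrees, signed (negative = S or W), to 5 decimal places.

1. -12.82996, -52.73580
2. -48.08507, -133.98705
3. -35.28800, -151.34617

Point 1:
  Lat: degrees = first 2 digits = 12, minutes = 49.79736; 12 + 49.79736/60 = 12.829956
  S → negative
  Lon: split at 3 digits → 052° and 44.148′; 52 + 44.148/60 = 52.735800
  hemisphere W, so the sign is −
Point 2:
  Lat: 5.104′ = 0.085067°; total 48.085067
  hemisphere S, so the sign is −
  λ: 59.223′ = 0.987050°; total 133.987050
  W → negative
Point 3:
  Lat: 35 + 17.28/60 = 35.288000
  hemisphere S, so the sign is −
  λ: 151 + 20.77/60 = 151.346167
  W → negative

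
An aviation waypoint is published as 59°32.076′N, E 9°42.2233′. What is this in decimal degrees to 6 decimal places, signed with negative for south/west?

59.534600, 9.703722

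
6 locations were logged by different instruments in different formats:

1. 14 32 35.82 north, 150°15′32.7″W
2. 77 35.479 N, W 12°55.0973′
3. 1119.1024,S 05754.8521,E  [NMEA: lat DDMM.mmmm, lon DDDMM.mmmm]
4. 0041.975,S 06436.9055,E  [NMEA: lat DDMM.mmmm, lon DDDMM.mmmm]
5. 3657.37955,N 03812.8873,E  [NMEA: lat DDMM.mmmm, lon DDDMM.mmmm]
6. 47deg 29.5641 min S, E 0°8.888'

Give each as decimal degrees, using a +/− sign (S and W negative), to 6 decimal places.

1. 14.543283, -150.259083
2. 77.591317, -12.918288
3. -11.318373, 57.914202
4. -0.699583, 64.615092
5. 36.956326, 38.214788
6. -47.492735, 0.148133

Point 1:
  φ: 14 + 32/60 + 35.82/3600 = 14.5432833
  N → positive
  λ: 150 + 15/60 + 32.7/3600 = 150.2590833
  W ⇒ negate
Point 2:
  Lat: 77 + 35.479/60 = 77.5913167
  N ⇒ keep positive
  λ: 55.0973′ = 0.918288°; total 12.9182883
  hemisphere W, so the sign is −
Point 3:
  φ: degrees = first 2 digits = 11, minutes = 19.1024; 11 + 19.1024/60 = 11.3183733
  S → negative
  Longitude: split at 3 digits → 057° and 54.8521′; 57 + 54.8521/60 = 57.9142017
  E → positive
Point 4:
  φ: degrees = first 2 digits = 0, minutes = 41.975; 0 + 41.975/60 = 0.6995833
  S → negative
  Longitude: split at 3 digits → 064° and 36.9055′; 64 + 36.9055/60 = 64.6150917
  E → positive
Point 5:
  Latitude: degrees = first 2 digits = 36, minutes = 57.37955; 36 + 57.37955/60 = 36.9563258
  N → positive
  Longitude: split at 3 digits → 038° and 12.8873′; 38 + 12.8873/60 = 38.2147883
  E → positive
Point 6:
  Latitude: 29.5641′ = 0.492735°; total 47.4927350
  S → negative
  Lon: 8.888′ = 0.148133°; total 0.1481333
  E ⇒ keep positive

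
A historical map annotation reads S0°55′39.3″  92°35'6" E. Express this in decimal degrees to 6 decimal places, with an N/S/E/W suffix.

0.927583° S, 92.585000° E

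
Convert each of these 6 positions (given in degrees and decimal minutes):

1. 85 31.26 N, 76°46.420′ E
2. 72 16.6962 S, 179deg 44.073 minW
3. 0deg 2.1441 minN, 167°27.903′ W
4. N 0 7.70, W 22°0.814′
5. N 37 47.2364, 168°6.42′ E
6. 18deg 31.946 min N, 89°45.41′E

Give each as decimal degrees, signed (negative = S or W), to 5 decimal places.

Point 1:
  Lat: 85 + 31.26/60 = 85.521000
  N → positive
  λ: 76 + 46.42/60 = 76.773667
  E → positive
Point 2:
  Lat: 16.6962′ = 0.278270°; total 72.278270
  hemisphere S, so the sign is −
  Longitude: 179 + 44.073/60 = 179.734550
  W ⇒ negate
Point 3:
  Latitude: 2.1441′ = 0.035735°; total 0.035735
  N → positive
  λ: 167 + 27.903/60 = 167.465050
  W → negative
Point 4:
  Latitude: 0 + 7.7/60 = 0.128333
  N → positive
  Lon: 0.814′ = 0.013567°; total 22.013567
  W → negative
Point 5:
  Latitude: 47.2364′ = 0.787273°; total 37.787273
  N → positive
  Lon: 6.42′ = 0.107000°; total 168.107000
  E → positive
Point 6:
  Lat: 31.946′ = 0.532433°; total 18.532433
  N ⇒ keep positive
  Lon: 45.41′ = 0.756833°; total 89.756833
  E → positive

1. 85.52100, 76.77367
2. -72.27827, -179.73455
3. 0.03574, -167.46505
4. 0.12833, -22.01357
5. 37.78727, 168.10700
6. 18.53243, 89.75683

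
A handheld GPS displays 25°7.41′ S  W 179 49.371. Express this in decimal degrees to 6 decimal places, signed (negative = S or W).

φ: 7.41′ = 0.123500°; total 25.1235000
hemisphere S, so the sign is −
λ: 49.371′ = 0.822850°; total 179.8228500
hemisphere W, so the sign is −

-25.123500, -179.822850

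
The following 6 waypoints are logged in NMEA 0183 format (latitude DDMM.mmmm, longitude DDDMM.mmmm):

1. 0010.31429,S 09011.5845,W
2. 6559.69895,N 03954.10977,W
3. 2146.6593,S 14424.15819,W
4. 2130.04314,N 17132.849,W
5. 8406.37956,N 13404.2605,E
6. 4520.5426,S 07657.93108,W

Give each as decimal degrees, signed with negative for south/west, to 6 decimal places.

1. -0.171905, -90.193075
2. 65.994983, -39.901830
3. -21.777655, -144.402637
4. 21.500719, -171.547483
5. 84.106326, 134.071008
6. -45.342377, -76.965518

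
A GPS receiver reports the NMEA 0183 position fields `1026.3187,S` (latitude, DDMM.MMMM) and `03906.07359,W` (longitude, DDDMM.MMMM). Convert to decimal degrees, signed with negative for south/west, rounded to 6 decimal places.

-10.438645, -39.101227

Latitude: split at 2 digits → 10° and 26.3187′; 10 + 26.3187/60 = 10.4386450
S → negative
Lon: split at 3 digits → 039° and 6.07359′; 39 + 6.07359/60 = 39.1012265
W ⇒ negate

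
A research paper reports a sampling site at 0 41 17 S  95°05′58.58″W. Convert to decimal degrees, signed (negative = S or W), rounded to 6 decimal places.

-0.688056, -95.099606

Lat: 41′ + 17″ = 41.28333′; 0 + 41.28333/60 = 0.6880556
S → negative
Longitude: 5′ + 58.58″ = 5.97633′; 95 + 5.97633/60 = 95.0996056
W ⇒ negate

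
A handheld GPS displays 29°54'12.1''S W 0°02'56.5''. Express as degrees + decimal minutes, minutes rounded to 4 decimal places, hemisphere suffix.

Latitude: seconds/60 = 0.20167; minutes = 54 + 0.20167 = 54.201667
λ: 2 + 56.5/60 = 2.941667′

29° 54.2017′ S, 0° 2.9417′ W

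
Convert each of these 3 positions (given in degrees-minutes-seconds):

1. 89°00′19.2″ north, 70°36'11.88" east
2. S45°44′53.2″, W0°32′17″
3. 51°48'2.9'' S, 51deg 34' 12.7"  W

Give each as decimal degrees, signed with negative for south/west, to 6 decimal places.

Point 1:
  Lat: 89 + 0/60 + 19.2/3600 = 89.0053333
  N → positive
  λ: 36′ + 11.88″ = 36.19800′; 70 + 36.19800/60 = 70.6033000
  E ⇒ keep positive
Point 2:
  Latitude: 44′ + 53.2″ = 44.88667′; 45 + 44.88667/60 = 45.7481111
  S ⇒ negate
  Longitude: 0 + 32/60 + 17/3600 = 0.5380556
  W → negative
Point 3:
  φ: 51° + 48/60 + 2.9/3600 = 51 + 0.800000 + 0.000806 = 51.8008056
  hemisphere S, so the sign is −
  Longitude: 34′ + 12.7″ = 34.21167′; 51 + 34.21167/60 = 51.5701944
  W → negative

1. 89.005333, 70.603300
2. -45.748111, -0.538056
3. -51.800806, -51.570194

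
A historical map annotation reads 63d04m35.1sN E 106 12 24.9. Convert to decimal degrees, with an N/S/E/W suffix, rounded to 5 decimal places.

63.07642° N, 106.20692° E

φ: 63 + 4/60 + 35.1/3600 = 63.076417
Lon: 106 + 12/60 + 24.9/3600 = 106.206917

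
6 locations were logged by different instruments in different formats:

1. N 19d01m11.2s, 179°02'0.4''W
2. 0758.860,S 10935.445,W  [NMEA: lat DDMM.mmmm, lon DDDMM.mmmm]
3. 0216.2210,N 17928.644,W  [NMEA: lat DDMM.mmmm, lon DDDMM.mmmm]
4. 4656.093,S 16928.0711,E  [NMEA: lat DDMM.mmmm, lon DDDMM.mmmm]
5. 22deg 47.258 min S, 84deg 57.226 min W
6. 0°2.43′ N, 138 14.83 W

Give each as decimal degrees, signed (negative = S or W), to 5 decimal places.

1. 19.01978, -179.03344
2. -7.98100, -109.59075
3. 2.27035, -179.47740
4. -46.93488, 169.46785
5. -22.78763, -84.95377
6. 0.04050, -138.24717

Point 1:
  Latitude: 19 + 1/60 + 11.2/3600 = 19.019778
  N → positive
  λ: 179 + 2/60 + 0.4/3600 = 179.033444
  W ⇒ negate
Point 2:
  Lat: split at 2 digits → 07° and 58.86′; 7 + 58.86/60 = 7.981000
  hemisphere S, so the sign is −
  Longitude: split at 3 digits → 109° and 35.445′; 109 + 35.445/60 = 109.590750
  hemisphere W, so the sign is −
Point 3:
  φ: degrees = first 2 digits = 2, minutes = 16.221; 2 + 16.221/60 = 2.270350
  N ⇒ keep positive
  Lon: split at 3 digits → 179° and 28.644′; 179 + 28.644/60 = 179.477400
  W → negative
Point 4:
  φ: degrees = first 2 digits = 46, minutes = 56.093; 46 + 56.093/60 = 46.934883
  S → negative
  λ: degrees = first 3 digits = 169, minutes = 28.0711; 169 + 28.0711/60 = 169.467852
  E ⇒ keep positive
Point 5:
  φ: 22 + 47.258/60 = 22.787633
  S ⇒ negate
  Longitude: 84 + 57.226/60 = 84.953767
  W ⇒ negate
Point 6:
  Latitude: 0 + 2.43/60 = 0.040500
  N → positive
  Lon: 138 + 14.83/60 = 138.247167
  W → negative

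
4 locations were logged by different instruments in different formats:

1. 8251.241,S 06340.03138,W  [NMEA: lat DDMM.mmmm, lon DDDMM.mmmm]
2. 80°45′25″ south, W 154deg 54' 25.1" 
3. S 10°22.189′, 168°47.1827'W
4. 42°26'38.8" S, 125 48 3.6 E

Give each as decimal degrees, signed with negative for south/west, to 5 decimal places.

1. -82.85402, -63.66719
2. -80.75694, -154.90697
3. -10.36982, -168.78638
4. -42.44411, 125.80100

Point 1:
  φ: split at 2 digits → 82° and 51.241′; 82 + 51.241/60 = 82.854017
  S → negative
  Lon: degrees = first 3 digits = 63, minutes = 40.03138; 63 + 40.03138/60 = 63.667190
  W → negative
Point 2:
  Latitude: 45′ + 25″ = 45.41667′; 80 + 45.41667/60 = 80.756944
  S → negative
  λ: 154 + 54/60 + 25.1/3600 = 154.906972
  hemisphere W, so the sign is −
Point 3:
  Latitude: 10 + 22.189/60 = 10.369817
  S → negative
  Longitude: 47.1827′ = 0.786378°; total 168.786378
  hemisphere W, so the sign is −
Point 4:
  Latitude: 42° + 26/60 + 38.8/3600 = 42 + 0.433333 + 0.010778 = 42.444111
  hemisphere S, so the sign is −
  λ: 125 + 48/60 + 3.6/3600 = 125.801000
  E → positive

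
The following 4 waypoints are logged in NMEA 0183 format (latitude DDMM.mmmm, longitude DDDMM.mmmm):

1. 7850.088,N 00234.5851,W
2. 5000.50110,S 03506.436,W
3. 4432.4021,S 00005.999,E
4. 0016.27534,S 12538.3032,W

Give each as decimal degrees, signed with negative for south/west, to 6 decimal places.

1. 78.834800, -2.576418
2. -50.008352, -35.107267
3. -44.540035, 0.099983
4. -0.271256, -125.638387

Point 1:
  Latitude: split at 2 digits → 78° and 50.088′; 78 + 50.088/60 = 78.8348000
  N → positive
  Longitude: degrees = first 3 digits = 2, minutes = 34.5851; 2 + 34.5851/60 = 2.5764183
  W ⇒ negate
Point 2:
  φ: split at 2 digits → 50° and 0.5011′; 50 + 0.5011/60 = 50.0083517
  S ⇒ negate
  λ: split at 3 digits → 035° and 6.436′; 35 + 6.436/60 = 35.1072667
  W ⇒ negate
Point 3:
  Lat: degrees = first 2 digits = 44, minutes = 32.4021; 44 + 32.4021/60 = 44.5400350
  S ⇒ negate
  λ: degrees = first 3 digits = 0, minutes = 5.999; 0 + 5.999/60 = 0.0999833
  E ⇒ keep positive
Point 4:
  Lat: degrees = first 2 digits = 0, minutes = 16.27534; 0 + 16.27534/60 = 0.2712557
  S ⇒ negate
  Lon: split at 3 digits → 125° and 38.3032′; 125 + 38.3032/60 = 125.6383867
  W ⇒ negate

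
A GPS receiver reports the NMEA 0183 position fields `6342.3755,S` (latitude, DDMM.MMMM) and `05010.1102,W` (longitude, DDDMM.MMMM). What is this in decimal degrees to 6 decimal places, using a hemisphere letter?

Lat: degrees = first 2 digits = 63, minutes = 42.3755; 63 + 42.3755/60 = 63.7062583
Lon: degrees = first 3 digits = 50, minutes = 10.1102; 50 + 10.1102/60 = 50.1685033

63.706258° S, 50.168503° W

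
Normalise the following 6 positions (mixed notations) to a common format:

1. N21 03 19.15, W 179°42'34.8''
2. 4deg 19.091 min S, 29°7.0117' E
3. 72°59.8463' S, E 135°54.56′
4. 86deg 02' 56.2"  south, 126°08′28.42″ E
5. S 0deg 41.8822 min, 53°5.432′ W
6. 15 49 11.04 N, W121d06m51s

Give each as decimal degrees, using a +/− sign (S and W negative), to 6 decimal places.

1. 21.055319, -179.709667
2. -4.318183, 29.116862
3. -72.997438, 135.909333
4. -86.048944, 126.141228
5. -0.698037, -53.090533
6. 15.819733, -121.114167

Point 1:
  φ: 3′ + 19.15″ = 3.31917′; 21 + 3.31917/60 = 21.0553194
  N → positive
  Lon: 42′ + 34.8″ = 42.58000′; 179 + 42.58000/60 = 179.7096667
  W ⇒ negate
Point 2:
  Latitude: 4 + 19.091/60 = 4.3181833
  S → negative
  Lon: 7.0117′ = 0.116862°; total 29.1168617
  E → positive
Point 3:
  Latitude: 72 + 59.8463/60 = 72.9974383
  S ⇒ negate
  Longitude: 135 + 54.56/60 = 135.9093333
  E → positive
Point 4:
  Latitude: 2′ + 56.2″ = 2.93667′; 86 + 2.93667/60 = 86.0489444
  hemisphere S, so the sign is −
  Longitude: 126° + 8/60 + 28.42/3600 = 126 + 0.133333 + 0.007894 = 126.1412278
  E → positive
Point 5:
  φ: 0 + 41.8822/60 = 0.6980367
  S ⇒ negate
  Lon: 5.432′ = 0.090533°; total 53.0905333
  W → negative
Point 6:
  Lat: 15° + 49/60 + 11.04/3600 = 15 + 0.816667 + 0.003067 = 15.8197333
  N → positive
  Longitude: 121 + 6/60 + 51/3600 = 121.1141667
  W ⇒ negate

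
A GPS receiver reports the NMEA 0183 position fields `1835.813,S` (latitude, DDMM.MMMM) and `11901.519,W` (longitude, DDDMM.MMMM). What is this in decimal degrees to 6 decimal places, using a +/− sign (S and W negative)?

Latitude: degrees = first 2 digits = 18, minutes = 35.813; 18 + 35.813/60 = 18.5968833
S → negative
Lon: split at 3 digits → 119° and 1.519′; 119 + 1.519/60 = 119.0253167
hemisphere W, so the sign is −

-18.596883, -119.025317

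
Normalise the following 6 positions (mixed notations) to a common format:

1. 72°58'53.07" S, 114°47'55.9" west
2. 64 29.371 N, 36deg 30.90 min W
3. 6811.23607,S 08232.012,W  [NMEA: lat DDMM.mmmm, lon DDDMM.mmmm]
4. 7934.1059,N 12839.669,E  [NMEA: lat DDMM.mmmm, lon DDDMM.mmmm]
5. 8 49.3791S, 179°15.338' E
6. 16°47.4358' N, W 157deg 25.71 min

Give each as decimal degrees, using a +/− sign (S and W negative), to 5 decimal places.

1. -72.98141, -114.79886
2. 64.48952, -36.51500
3. -68.18727, -82.53353
4. 79.56843, 128.66115
5. -8.82299, 179.25563
6. 16.79060, -157.42850

Point 1:
  Latitude: 72° + 58/60 + 53.07/3600 = 72 + 0.966667 + 0.014742 = 72.981408
  S ⇒ negate
  λ: 114 + 47/60 + 55.9/3600 = 114.798861
  hemisphere W, so the sign is −
Point 2:
  Latitude: 64 + 29.371/60 = 64.489517
  N ⇒ keep positive
  Longitude: 30.9′ = 0.515000°; total 36.515000
  W → negative
Point 3:
  Lat: degrees = first 2 digits = 68, minutes = 11.23607; 68 + 11.23607/60 = 68.187268
  S → negative
  λ: split at 3 digits → 082° and 32.012′; 82 + 32.012/60 = 82.533533
  W ⇒ negate
Point 4:
  φ: degrees = first 2 digits = 79, minutes = 34.1059; 79 + 34.1059/60 = 79.568432
  N ⇒ keep positive
  λ: degrees = first 3 digits = 128, minutes = 39.669; 128 + 39.669/60 = 128.661150
  E ⇒ keep positive
Point 5:
  Latitude: 8 + 49.3791/60 = 8.822985
  S → negative
  Longitude: 179 + 15.338/60 = 179.255633
  E → positive
Point 6:
  Lat: 16 + 47.4358/60 = 16.790597
  N ⇒ keep positive
  λ: 25.71′ = 0.428500°; total 157.428500
  W ⇒ negate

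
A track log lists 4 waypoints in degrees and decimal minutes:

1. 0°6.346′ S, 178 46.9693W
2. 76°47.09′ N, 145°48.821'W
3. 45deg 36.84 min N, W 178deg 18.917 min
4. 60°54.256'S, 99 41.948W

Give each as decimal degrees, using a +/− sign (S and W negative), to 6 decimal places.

1. -0.105767, -178.782822
2. 76.784833, -145.813683
3. 45.614000, -178.315283
4. -60.904267, -99.699133

Point 1:
  φ: 0 + 6.346/60 = 0.1057667
  S → negative
  Longitude: 46.9693′ = 0.782822°; total 178.7828217
  W → negative
Point 2:
  φ: 47.09′ = 0.784833°; total 76.7848333
  N ⇒ keep positive
  λ: 145 + 48.821/60 = 145.8136833
  W → negative
Point 3:
  φ: 45 + 36.84/60 = 45.6140000
  N → positive
  Lon: 178 + 18.917/60 = 178.3152833
  W ⇒ negate
Point 4:
  Latitude: 54.256′ = 0.904267°; total 60.9042667
  S → negative
  λ: 41.948′ = 0.699133°; total 99.6991333
  W ⇒ negate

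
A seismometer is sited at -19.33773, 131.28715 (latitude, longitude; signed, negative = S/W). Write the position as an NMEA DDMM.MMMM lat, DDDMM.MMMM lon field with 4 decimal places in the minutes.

1920.2638,S / 13117.2290,E

Latitude is negative → S; |value| = 19.337730
Latitude: minutes = (19.337730 − 19) × 60 = 20.263800
Longitude: minutes = (131.287150 − 131) × 60 = 17.229000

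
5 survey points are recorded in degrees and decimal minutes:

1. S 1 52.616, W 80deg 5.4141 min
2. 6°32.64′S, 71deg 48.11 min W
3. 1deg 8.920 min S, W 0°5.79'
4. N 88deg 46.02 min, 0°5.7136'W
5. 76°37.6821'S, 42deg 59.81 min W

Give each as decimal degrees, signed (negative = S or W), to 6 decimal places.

Point 1:
  Latitude: 52.616′ = 0.876933°; total 1.8769333
  S ⇒ negate
  Longitude: 5.4141′ = 0.090235°; total 80.0902350
  W ⇒ negate
Point 2:
  Latitude: 6 + 32.64/60 = 6.5440000
  S ⇒ negate
  Lon: 48.11′ = 0.801833°; total 71.8018333
  W → negative
Point 3:
  Latitude: 8.92′ = 0.148667°; total 1.1486667
  S ⇒ negate
  λ: 5.79′ = 0.096500°; total 0.0965000
  W → negative
Point 4:
  Lat: 88 + 46.02/60 = 88.7670000
  N → positive
  Longitude: 0 + 5.7136/60 = 0.0952267
  hemisphere W, so the sign is −
Point 5:
  Lat: 76 + 37.6821/60 = 76.6280350
  S → negative
  Longitude: 42 + 59.81/60 = 42.9968333
  W → negative

1. -1.876933, -80.090235
2. -6.544000, -71.801833
3. -1.148667, -0.096500
4. 88.767000, -0.095227
5. -76.628035, -42.996833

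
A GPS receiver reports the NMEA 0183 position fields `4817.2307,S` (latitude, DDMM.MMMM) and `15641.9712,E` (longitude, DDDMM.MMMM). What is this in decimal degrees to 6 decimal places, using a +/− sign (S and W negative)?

-48.287178, 156.699520

Latitude: split at 2 digits → 48° and 17.2307′; 48 + 17.2307/60 = 48.2871783
hemisphere S, so the sign is −
Longitude: split at 3 digits → 156° and 41.9712′; 156 + 41.9712/60 = 156.6995200
E → positive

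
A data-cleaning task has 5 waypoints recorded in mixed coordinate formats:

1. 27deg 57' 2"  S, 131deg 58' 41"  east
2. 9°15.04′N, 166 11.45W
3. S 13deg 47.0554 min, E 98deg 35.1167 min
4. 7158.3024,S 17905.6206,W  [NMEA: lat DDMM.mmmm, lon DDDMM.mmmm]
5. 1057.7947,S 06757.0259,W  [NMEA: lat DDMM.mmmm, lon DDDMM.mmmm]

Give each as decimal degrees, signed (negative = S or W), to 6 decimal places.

Point 1:
  Latitude: 57′ + 2″ = 57.03333′; 27 + 57.03333/60 = 27.9505556
  S ⇒ negate
  Lon: 58′ + 41″ = 58.68333′; 131 + 58.68333/60 = 131.9780556
  E → positive
Point 2:
  Lat: 15.04′ = 0.250667°; total 9.2506667
  N ⇒ keep positive
  λ: 166 + 11.45/60 = 166.1908333
  hemisphere W, so the sign is −
Point 3:
  φ: 47.0554′ = 0.784257°; total 13.7842567
  hemisphere S, so the sign is −
  Longitude: 98 + 35.1167/60 = 98.5852783
  E ⇒ keep positive
Point 4:
  Lat: degrees = first 2 digits = 71, minutes = 58.3024; 71 + 58.3024/60 = 71.9717067
  S ⇒ negate
  λ: split at 3 digits → 179° and 5.6206′; 179 + 5.6206/60 = 179.0936767
  W → negative
Point 5:
  φ: degrees = first 2 digits = 10, minutes = 57.7947; 10 + 57.7947/60 = 10.9632450
  S ⇒ negate
  Longitude: degrees = first 3 digits = 67, minutes = 57.0259; 67 + 57.0259/60 = 67.9504317
  hemisphere W, so the sign is −

1. -27.950556, 131.978056
2. 9.250667, -166.190833
3. -13.784257, 98.585278
4. -71.971707, -179.093677
5. -10.963245, -67.950432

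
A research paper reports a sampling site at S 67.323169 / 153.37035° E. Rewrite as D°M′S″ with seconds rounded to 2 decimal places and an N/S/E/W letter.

67°19′23.41″ S, 153°22′13.26″ E

φ: 0.323169° → 19.39014′; 0.39014 × 60 = 23.4084″
Lon: whole degrees 153; 22.22100′ → 22′ and 13.2600″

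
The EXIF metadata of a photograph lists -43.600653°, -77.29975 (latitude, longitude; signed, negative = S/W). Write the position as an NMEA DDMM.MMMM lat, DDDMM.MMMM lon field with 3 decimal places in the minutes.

4336.039,S / 07717.985,W

Latitude is negative → S; |value| = 43.600653
Lat: minutes = (43.600653 − 43) × 60 = 36.03918
Longitude is negative → W; |value| = 77.299750
Lon: minutes = (77.299750 − 77) × 60 = 17.98500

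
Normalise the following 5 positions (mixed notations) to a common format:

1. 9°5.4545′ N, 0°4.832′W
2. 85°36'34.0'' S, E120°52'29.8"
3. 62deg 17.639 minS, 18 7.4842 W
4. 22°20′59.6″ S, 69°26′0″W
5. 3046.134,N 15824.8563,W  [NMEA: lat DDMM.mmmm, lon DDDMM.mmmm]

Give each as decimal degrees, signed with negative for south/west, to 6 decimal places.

1. 9.090908, -0.080533
2. -85.609444, 120.874944
3. -62.293983, -18.124737
4. -22.349889, -69.433333
5. 30.768900, -158.414272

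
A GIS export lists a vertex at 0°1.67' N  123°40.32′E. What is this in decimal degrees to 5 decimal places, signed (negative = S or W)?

Lat: 1.67′ = 0.027833°; total 0.027833
N → positive
λ: 40.32′ = 0.672000°; total 123.672000
E → positive

0.02783, 123.67200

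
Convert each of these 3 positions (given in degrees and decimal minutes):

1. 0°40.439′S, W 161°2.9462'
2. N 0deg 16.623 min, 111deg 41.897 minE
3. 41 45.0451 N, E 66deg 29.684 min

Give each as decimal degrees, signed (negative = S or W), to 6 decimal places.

1. -0.673983, -161.049103
2. 0.277050, 111.698283
3. 41.750752, 66.494733

Point 1:
  φ: 0 + 40.439/60 = 0.6739833
  S → negative
  Longitude: 161 + 2.9462/60 = 161.0491033
  hemisphere W, so the sign is −
Point 2:
  φ: 16.623′ = 0.277050°; total 0.2770500
  N ⇒ keep positive
  Longitude: 111 + 41.897/60 = 111.6982833
  E ⇒ keep positive
Point 3:
  φ: 45.0451′ = 0.750752°; total 41.7507517
  N ⇒ keep positive
  Lon: 29.684′ = 0.494733°; total 66.4947333
  E → positive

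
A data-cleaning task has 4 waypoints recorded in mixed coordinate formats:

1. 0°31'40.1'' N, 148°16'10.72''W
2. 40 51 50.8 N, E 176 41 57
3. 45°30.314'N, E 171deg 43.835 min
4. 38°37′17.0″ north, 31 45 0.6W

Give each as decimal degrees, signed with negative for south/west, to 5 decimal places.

1. 0.52781, -148.26964
2. 40.86411, 176.69917
3. 45.50523, 171.73058
4. 38.62139, -31.75017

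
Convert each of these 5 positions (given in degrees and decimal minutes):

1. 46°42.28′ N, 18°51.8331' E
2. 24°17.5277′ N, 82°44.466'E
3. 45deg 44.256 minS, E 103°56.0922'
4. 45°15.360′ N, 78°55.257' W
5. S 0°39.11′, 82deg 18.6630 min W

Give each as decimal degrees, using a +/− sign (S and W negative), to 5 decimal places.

1. 46.70467, 18.86389
2. 24.29213, 82.74110
3. -45.73760, 103.93487
4. 45.25600, -78.92095
5. -0.65183, -82.31105

Point 1:
  Lat: 42.28′ = 0.704667°; total 46.704667
  N ⇒ keep positive
  Lon: 51.8331′ = 0.863885°; total 18.863885
  E ⇒ keep positive
Point 2:
  φ: 17.5277′ = 0.292128°; total 24.292128
  N ⇒ keep positive
  λ: 82 + 44.466/60 = 82.741100
  E → positive
Point 3:
  Latitude: 45 + 44.256/60 = 45.737600
  S → negative
  λ: 56.0922′ = 0.934870°; total 103.934870
  E ⇒ keep positive
Point 4:
  Latitude: 15.36′ = 0.256000°; total 45.256000
  N ⇒ keep positive
  Longitude: 55.257′ = 0.920950°; total 78.920950
  hemisphere W, so the sign is −
Point 5:
  Latitude: 0 + 39.11/60 = 0.651833
  S ⇒ negate
  λ: 82 + 18.663/60 = 82.311050
  W ⇒ negate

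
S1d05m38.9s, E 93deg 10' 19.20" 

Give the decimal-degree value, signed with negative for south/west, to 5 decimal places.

-1.09414, 93.17200

Lat: 1 + 5/60 + 38.9/3600 = 1.094139
hemisphere S, so the sign is −
Longitude: 10′ + 19.2″ = 10.32000′; 93 + 10.32000/60 = 93.172000
E ⇒ keep positive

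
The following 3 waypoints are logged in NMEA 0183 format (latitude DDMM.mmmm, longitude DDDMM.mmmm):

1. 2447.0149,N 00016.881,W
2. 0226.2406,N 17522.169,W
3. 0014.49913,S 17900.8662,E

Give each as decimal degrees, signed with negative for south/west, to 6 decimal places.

1. 24.783582, -0.281350
2. 2.437343, -175.369483
3. -0.241652, 179.014437

Point 1:
  Lat: split at 2 digits → 24° and 47.0149′; 24 + 47.0149/60 = 24.7835817
  N ⇒ keep positive
  Longitude: degrees = first 3 digits = 0, minutes = 16.881; 0 + 16.881/60 = 0.2813500
  W → negative
Point 2:
  φ: split at 2 digits → 02° and 26.2406′; 2 + 26.2406/60 = 2.4373433
  N ⇒ keep positive
  λ: degrees = first 3 digits = 175, minutes = 22.169; 175 + 22.169/60 = 175.3694833
  W → negative
Point 3:
  φ: degrees = first 2 digits = 0, minutes = 14.49913; 0 + 14.49913/60 = 0.2416522
  S ⇒ negate
  Longitude: degrees = first 3 digits = 179, minutes = 0.8662; 179 + 0.8662/60 = 179.0144367
  E ⇒ keep positive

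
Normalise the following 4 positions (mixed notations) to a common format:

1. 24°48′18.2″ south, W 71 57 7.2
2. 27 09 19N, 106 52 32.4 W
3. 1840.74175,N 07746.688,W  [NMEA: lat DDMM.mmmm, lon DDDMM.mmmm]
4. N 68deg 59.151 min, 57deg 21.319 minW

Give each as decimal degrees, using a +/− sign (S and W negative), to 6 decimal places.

1. -24.805056, -71.952000
2. 27.155278, -106.875667
3. 18.679029, -77.778133
4. 68.985850, -57.355317

Point 1:
  φ: 24 + 48/60 + 18.2/3600 = 24.8050556
  hemisphere S, so the sign is −
  Lon: 57′ + 7.2″ = 57.12000′; 71 + 57.12000/60 = 71.9520000
  hemisphere W, so the sign is −
Point 2:
  φ: 9′ + 19″ = 9.31667′; 27 + 9.31667/60 = 27.1552778
  N ⇒ keep positive
  λ: 52′ + 32.4″ = 52.54000′; 106 + 52.54000/60 = 106.8756667
  W → negative
Point 3:
  φ: degrees = first 2 digits = 18, minutes = 40.74175; 18 + 40.74175/60 = 18.6790292
  N → positive
  Lon: split at 3 digits → 077° and 46.688′; 77 + 46.688/60 = 77.7781333
  hemisphere W, so the sign is −
Point 4:
  Latitude: 59.151′ = 0.985850°; total 68.9858500
  N → positive
  Lon: 57 + 21.319/60 = 57.3553167
  W → negative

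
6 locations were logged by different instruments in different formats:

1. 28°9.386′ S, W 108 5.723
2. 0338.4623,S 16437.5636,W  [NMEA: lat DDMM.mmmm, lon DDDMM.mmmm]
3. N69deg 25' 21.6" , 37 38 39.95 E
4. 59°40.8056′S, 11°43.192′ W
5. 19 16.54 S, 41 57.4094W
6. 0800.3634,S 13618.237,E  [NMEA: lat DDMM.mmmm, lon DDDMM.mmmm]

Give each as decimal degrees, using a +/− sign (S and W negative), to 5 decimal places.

1. -28.15643, -108.09538
2. -3.64104, -164.62606
3. 69.42267, 37.64443
4. -59.68009, -11.71987
5. -19.27567, -41.95682
6. -8.00606, 136.30395

Point 1:
  Lat: 9.386′ = 0.156433°; total 28.156433
  S → negative
  λ: 108 + 5.723/60 = 108.095383
  W ⇒ negate
Point 2:
  φ: split at 2 digits → 03° and 38.4623′; 3 + 38.4623/60 = 3.641038
  S ⇒ negate
  λ: split at 3 digits → 164° and 37.5636′; 164 + 37.5636/60 = 164.626060
  hemisphere W, so the sign is −
Point 3:
  Lat: 69 + 25/60 + 21.6/3600 = 69.422667
  N → positive
  λ: 37 + 38/60 + 39.95/3600 = 37.644431
  E ⇒ keep positive
Point 4:
  φ: 59 + 40.8056/60 = 59.680093
  hemisphere S, so the sign is −
  Lon: 43.192′ = 0.719867°; total 11.719867
  W ⇒ negate
Point 5:
  Lat: 19 + 16.54/60 = 19.275667
  S → negative
  Longitude: 41 + 57.4094/60 = 41.956823
  W → negative
Point 6:
  φ: split at 2 digits → 08° and 0.3634′; 8 + 0.3634/60 = 8.006057
  hemisphere S, so the sign is −
  Lon: degrees = first 3 digits = 136, minutes = 18.237; 136 + 18.237/60 = 136.303950
  E ⇒ keep positive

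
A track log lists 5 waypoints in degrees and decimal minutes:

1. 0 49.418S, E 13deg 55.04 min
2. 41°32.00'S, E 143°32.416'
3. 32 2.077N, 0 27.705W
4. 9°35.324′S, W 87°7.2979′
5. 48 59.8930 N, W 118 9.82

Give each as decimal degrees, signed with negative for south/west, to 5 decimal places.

1. -0.82363, 13.91733
2. -41.53333, 143.54027
3. 32.03462, -0.46175
4. -9.58873, -87.12163
5. 48.99822, -118.16367

Point 1:
  Latitude: 0 + 49.418/60 = 0.823633
  S → negative
  Lon: 55.04′ = 0.917333°; total 13.917333
  E ⇒ keep positive
Point 2:
  Lat: 41 + 32/60 = 41.533333
  hemisphere S, so the sign is −
  Longitude: 32.416′ = 0.540267°; total 143.540267
  E → positive
Point 3:
  φ: 2.077′ = 0.034617°; total 32.034617
  N ⇒ keep positive
  Longitude: 27.705′ = 0.461750°; total 0.461750
  W → negative
Point 4:
  φ: 35.324′ = 0.588733°; total 9.588733
  S ⇒ negate
  Lon: 7.2979′ = 0.121632°; total 87.121632
  W ⇒ negate
Point 5:
  Latitude: 59.893′ = 0.998217°; total 48.998217
  N ⇒ keep positive
  Lon: 9.82′ = 0.163667°; total 118.163667
  hemisphere W, so the sign is −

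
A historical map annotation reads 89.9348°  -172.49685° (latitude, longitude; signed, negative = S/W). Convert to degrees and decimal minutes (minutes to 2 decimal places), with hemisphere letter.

89° 56.09′ N, 172° 29.81′ W

φ: minutes = (89.934800 − 89) × 60 = 56.0880
Longitude is negative → W; |value| = 172.496850
Lon: fractional part 0.496850 → 29.8110 minutes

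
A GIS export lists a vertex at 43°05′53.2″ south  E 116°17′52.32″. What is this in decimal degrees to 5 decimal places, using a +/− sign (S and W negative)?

Latitude: 43° + 5/60 + 53.2/3600 = 43 + 0.083333 + 0.014778 = 43.098111
S → negative
Lon: 116 + 17/60 + 52.32/3600 = 116.297867
E ⇒ keep positive

-43.09811, 116.29787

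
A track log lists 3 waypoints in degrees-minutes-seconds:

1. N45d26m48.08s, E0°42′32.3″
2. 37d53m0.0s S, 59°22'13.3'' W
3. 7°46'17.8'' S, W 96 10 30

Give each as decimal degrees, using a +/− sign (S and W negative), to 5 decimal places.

Point 1:
  φ: 45 + 26/60 + 48.08/3600 = 45.446689
  N → positive
  λ: 42′ + 32.3″ = 42.53833′; 0 + 42.53833/60 = 0.708972
  E → positive
Point 2:
  Latitude: 37 + 53/60 + 0/3600 = 37.883333
  S ⇒ negate
  λ: 59° + 22/60 + 13.3/3600 = 59 + 0.366667 + 0.003694 = 59.370361
  W → negative
Point 3:
  φ: 7 + 46/60 + 17.8/3600 = 7.771611
  S → negative
  λ: 96 + 10/60 + 30/3600 = 96.175000
  W → negative

1. 45.44669, 0.70897
2. -37.88333, -59.37036
3. -7.77161, -96.17500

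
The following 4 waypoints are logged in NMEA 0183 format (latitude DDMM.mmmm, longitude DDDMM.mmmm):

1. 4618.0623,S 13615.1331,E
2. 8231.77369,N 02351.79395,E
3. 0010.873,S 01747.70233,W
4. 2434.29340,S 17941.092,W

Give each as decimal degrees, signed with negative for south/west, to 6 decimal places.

Point 1:
  φ: split at 2 digits → 46° and 18.0623′; 46 + 18.0623/60 = 46.3010383
  S → negative
  Lon: split at 3 digits → 136° and 15.1331′; 136 + 15.1331/60 = 136.2522183
  E ⇒ keep positive
Point 2:
  Lat: degrees = first 2 digits = 82, minutes = 31.77369; 82 + 31.77369/60 = 82.5295615
  N ⇒ keep positive
  Longitude: degrees = first 3 digits = 23, minutes = 51.79395; 23 + 51.79395/60 = 23.8632325
  E → positive
Point 3:
  Latitude: degrees = first 2 digits = 0, minutes = 10.873; 0 + 10.873/60 = 0.1812167
  S ⇒ negate
  Longitude: split at 3 digits → 017° and 47.70233′; 17 + 47.70233/60 = 17.7950388
  W ⇒ negate
Point 4:
  Lat: degrees = first 2 digits = 24, minutes = 34.2934; 24 + 34.2934/60 = 24.5715567
  S → negative
  Longitude: degrees = first 3 digits = 179, minutes = 41.092; 179 + 41.092/60 = 179.6848667
  W → negative

1. -46.301038, 136.252218
2. 82.529562, 23.863233
3. -0.181217, -17.795039
4. -24.571557, -179.684867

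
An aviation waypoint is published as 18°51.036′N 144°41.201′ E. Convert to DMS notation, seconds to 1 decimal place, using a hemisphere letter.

Latitude: 51.03600′ → 51′ and 0.03600 × 60 = 2.160″
Lon: fractional minutes 0.20100 × 60 = 12.060″

18°51′2.2″ N, 144°41′12.1″ E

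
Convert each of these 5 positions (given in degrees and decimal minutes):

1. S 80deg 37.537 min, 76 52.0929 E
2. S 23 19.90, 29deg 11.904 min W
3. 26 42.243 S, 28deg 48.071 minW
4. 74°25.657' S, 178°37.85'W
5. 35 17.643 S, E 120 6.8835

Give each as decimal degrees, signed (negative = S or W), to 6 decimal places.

Point 1:
  Lat: 80 + 37.537/60 = 80.6256167
  S ⇒ negate
  λ: 76 + 52.0929/60 = 76.8682150
  E ⇒ keep positive
Point 2:
  Lat: 23 + 19.9/60 = 23.3316667
  hemisphere S, so the sign is −
  Longitude: 11.904′ = 0.198400°; total 29.1984000
  W ⇒ negate
Point 3:
  Latitude: 42.243′ = 0.704050°; total 26.7040500
  hemisphere S, so the sign is −
  Lon: 48.071′ = 0.801183°; total 28.8011833
  W → negative
Point 4:
  Lat: 74 + 25.657/60 = 74.4276167
  hemisphere S, so the sign is −
  Lon: 37.85′ = 0.630833°; total 178.6308333
  W → negative
Point 5:
  φ: 35 + 17.643/60 = 35.2940500
  S ⇒ negate
  λ: 6.8835′ = 0.114725°; total 120.1147250
  E ⇒ keep positive

1. -80.625617, 76.868215
2. -23.331667, -29.198400
3. -26.704050, -28.801183
4. -74.427617, -178.630833
5. -35.294050, 120.114725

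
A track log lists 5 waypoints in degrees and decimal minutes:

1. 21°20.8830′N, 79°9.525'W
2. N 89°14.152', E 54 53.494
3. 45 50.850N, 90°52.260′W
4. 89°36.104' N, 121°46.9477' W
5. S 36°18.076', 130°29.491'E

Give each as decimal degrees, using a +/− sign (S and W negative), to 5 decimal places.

1. 21.34805, -79.15875
2. 89.23587, 54.89157
3. 45.84750, -90.87100
4. 89.60173, -121.78246
5. -36.30127, 130.49152

Point 1:
  Latitude: 21 + 20.883/60 = 21.348050
  N → positive
  Lon: 79 + 9.525/60 = 79.158750
  W ⇒ negate
Point 2:
  φ: 89 + 14.152/60 = 89.235867
  N ⇒ keep positive
  λ: 54 + 53.494/60 = 54.891567
  E ⇒ keep positive
Point 3:
  Lat: 50.85′ = 0.847500°; total 45.847500
  N ⇒ keep positive
  λ: 52.26′ = 0.871000°; total 90.871000
  W → negative
Point 4:
  Lat: 89 + 36.104/60 = 89.601733
  N → positive
  λ: 46.9477′ = 0.782462°; total 121.782462
  W ⇒ negate
Point 5:
  Latitude: 36 + 18.076/60 = 36.301267
  hemisphere S, so the sign is −
  Lon: 29.491′ = 0.491517°; total 130.491517
  E ⇒ keep positive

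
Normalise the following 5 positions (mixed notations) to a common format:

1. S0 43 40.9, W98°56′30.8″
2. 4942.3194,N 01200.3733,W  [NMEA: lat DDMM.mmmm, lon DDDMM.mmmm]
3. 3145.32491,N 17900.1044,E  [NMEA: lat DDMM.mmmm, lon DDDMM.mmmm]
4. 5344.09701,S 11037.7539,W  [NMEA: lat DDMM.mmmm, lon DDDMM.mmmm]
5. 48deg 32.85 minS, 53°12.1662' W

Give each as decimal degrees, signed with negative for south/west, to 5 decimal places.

Point 1:
  φ: 43′ + 40.9″ = 43.68167′; 0 + 43.68167/60 = 0.728028
  S → negative
  Longitude: 98 + 56/60 + 30.8/3600 = 98.941889
  hemisphere W, so the sign is −
Point 2:
  φ: degrees = first 2 digits = 49, minutes = 42.3194; 49 + 42.3194/60 = 49.705323
  N ⇒ keep positive
  λ: degrees = first 3 digits = 12, minutes = 0.3733; 12 + 0.3733/60 = 12.006222
  W ⇒ negate
Point 3:
  Lat: degrees = first 2 digits = 31, minutes = 45.32491; 31 + 45.32491/60 = 31.755415
  N → positive
  Lon: split at 3 digits → 179° and 0.1044′; 179 + 0.1044/60 = 179.001740
  E → positive
Point 4:
  Lat: degrees = first 2 digits = 53, minutes = 44.09701; 53 + 44.09701/60 = 53.734950
  hemisphere S, so the sign is −
  Longitude: degrees = first 3 digits = 110, minutes = 37.7539; 110 + 37.7539/60 = 110.629232
  W ⇒ negate
Point 5:
  Latitude: 48 + 32.85/60 = 48.547500
  hemisphere S, so the sign is −
  λ: 53 + 12.1662/60 = 53.202770
  W ⇒ negate

1. -0.72803, -98.94189
2. 49.70532, -12.00622
3. 31.75542, 179.00174
4. -53.73495, -110.62923
5. -48.54750, -53.20277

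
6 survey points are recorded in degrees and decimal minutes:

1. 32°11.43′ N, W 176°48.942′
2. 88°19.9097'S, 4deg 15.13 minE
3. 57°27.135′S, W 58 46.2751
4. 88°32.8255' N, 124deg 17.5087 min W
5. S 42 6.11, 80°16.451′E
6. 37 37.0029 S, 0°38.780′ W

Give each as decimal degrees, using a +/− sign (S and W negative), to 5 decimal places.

1. 32.19050, -176.81570
2. -88.33183, 4.25217
3. -57.45225, -58.77125
4. 88.54709, -124.29181
5. -42.10183, 80.27418
6. -37.61672, -0.64633

Point 1:
  φ: 32 + 11.43/60 = 32.190500
  N → positive
  Lon: 176 + 48.942/60 = 176.815700
  W → negative
Point 2:
  φ: 88 + 19.9097/60 = 88.331828
  hemisphere S, so the sign is −
  Lon: 4 + 15.13/60 = 4.252167
  E ⇒ keep positive
Point 3:
  Lat: 27.135′ = 0.452250°; total 57.452250
  S → negative
  Lon: 58 + 46.2751/60 = 58.771252
  W → negative
Point 4:
  Lat: 32.8255′ = 0.547092°; total 88.547092
  N ⇒ keep positive
  Longitude: 17.5087′ = 0.291812°; total 124.291812
  W ⇒ negate
Point 5:
  Latitude: 42 + 6.11/60 = 42.101833
  S ⇒ negate
  Lon: 80 + 16.451/60 = 80.274183
  E ⇒ keep positive
Point 6:
  φ: 37.0029′ = 0.616715°; total 37.616715
  S → negative
  Longitude: 0 + 38.78/60 = 0.646333
  hemisphere W, so the sign is −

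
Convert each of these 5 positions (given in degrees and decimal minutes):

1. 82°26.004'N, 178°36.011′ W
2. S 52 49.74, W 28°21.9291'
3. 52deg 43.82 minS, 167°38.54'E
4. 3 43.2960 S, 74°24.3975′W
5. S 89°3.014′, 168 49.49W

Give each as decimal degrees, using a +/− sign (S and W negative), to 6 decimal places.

1. 82.433400, -178.600183
2. -52.829000, -28.365485
3. -52.730333, 167.642333
4. -3.721600, -74.406625
5. -89.050233, -168.824833

Point 1:
  Latitude: 26.004′ = 0.433400°; total 82.4334000
  N ⇒ keep positive
  Lon: 36.011′ = 0.600183°; total 178.6001833
  W ⇒ negate
Point 2:
  φ: 52 + 49.74/60 = 52.8290000
  S → negative
  Longitude: 21.9291′ = 0.365485°; total 28.3654850
  W ⇒ negate
Point 3:
  Latitude: 52 + 43.82/60 = 52.7303333
  hemisphere S, so the sign is −
  λ: 38.54′ = 0.642333°; total 167.6423333
  E ⇒ keep positive
Point 4:
  Latitude: 43.296′ = 0.721600°; total 3.7216000
  S ⇒ negate
  λ: 24.3975′ = 0.406625°; total 74.4066250
  W ⇒ negate
Point 5:
  Latitude: 89 + 3.014/60 = 89.0502333
  S ⇒ negate
  λ: 49.49′ = 0.824833°; total 168.8248333
  hemisphere W, so the sign is −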